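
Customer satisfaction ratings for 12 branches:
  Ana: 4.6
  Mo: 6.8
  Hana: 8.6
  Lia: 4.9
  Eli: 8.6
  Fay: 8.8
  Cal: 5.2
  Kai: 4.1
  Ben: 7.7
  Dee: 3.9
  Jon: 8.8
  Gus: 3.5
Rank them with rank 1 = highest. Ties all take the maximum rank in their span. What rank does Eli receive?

4

Sorted (descending): 8.8, 8.8, 8.6, 8.6, 7.7, 6.8, 5.2, 4.9, 4.6, 4.1, 3.9, 3.5
The 2 values of 8.8 occupy positions 1–2 → each gets rank 2.
The 2 values of 8.6 occupy positions 3–4 → each gets rank 4.
Eli has value 8.6 → rank 4.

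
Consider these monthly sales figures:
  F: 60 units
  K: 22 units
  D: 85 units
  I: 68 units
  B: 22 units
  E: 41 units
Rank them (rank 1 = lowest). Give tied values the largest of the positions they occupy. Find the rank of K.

2

Sorted (ascending): 22, 22, 41, 60, 68, 85
The 2 values of 22 occupy positions 1–2 → each gets rank 2.
K has value 22 units → rank 2.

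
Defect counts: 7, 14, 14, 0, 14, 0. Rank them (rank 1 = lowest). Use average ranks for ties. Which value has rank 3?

7

Sorted (ascending): 0, 0, 7, 14, 14, 14
The 2 values of 0 occupy positions 1–2 → average rank (1+2)/2 = 1.5.
The 3 values of 14 occupy positions 4–6 → average rank 5.
Rank 3 → value 7.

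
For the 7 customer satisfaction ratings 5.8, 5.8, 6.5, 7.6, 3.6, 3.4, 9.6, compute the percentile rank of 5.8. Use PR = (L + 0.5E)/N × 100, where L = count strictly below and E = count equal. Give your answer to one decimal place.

42.9

N = 7.
Strictly below 5.8: 2. Equal to 5.8: 2.
PR = (2 + 0.5·2)/7 × 100 = 42.9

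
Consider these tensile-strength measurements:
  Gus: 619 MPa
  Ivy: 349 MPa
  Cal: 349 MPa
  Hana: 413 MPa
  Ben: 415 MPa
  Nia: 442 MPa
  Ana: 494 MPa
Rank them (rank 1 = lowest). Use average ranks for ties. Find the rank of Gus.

7

Sorted (ascending): 349, 349, 413, 415, 442, 494, 619
The 2 values of 349 occupy positions 1–2 → average rank (1+2)/2 = 1.5.
Gus has value 619 MPa → rank 7.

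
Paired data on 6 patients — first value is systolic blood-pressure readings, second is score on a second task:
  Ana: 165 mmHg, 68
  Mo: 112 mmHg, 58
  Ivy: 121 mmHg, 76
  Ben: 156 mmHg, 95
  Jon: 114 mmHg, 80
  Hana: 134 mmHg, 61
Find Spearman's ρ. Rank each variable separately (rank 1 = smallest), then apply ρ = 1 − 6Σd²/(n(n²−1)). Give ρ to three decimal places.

Ranks of variable 1: 6, 1, 3, 5, 2, 4
Ranks of variable 2: 3, 1, 4, 6, 5, 2
d = r₁ − r₂: 3, 0, -1, -1, -3, 2
d²: 9, 0, 1, 1, 9, 4; Σd² = 24
ρ = 1 − 6·24/(6·35) = 1 − 144/210 = 0.314

0.314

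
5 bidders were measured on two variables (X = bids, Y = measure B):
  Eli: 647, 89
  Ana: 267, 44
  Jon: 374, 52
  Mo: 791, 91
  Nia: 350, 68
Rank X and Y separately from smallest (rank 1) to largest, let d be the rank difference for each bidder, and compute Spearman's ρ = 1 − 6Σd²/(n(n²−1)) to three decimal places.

0.900

Ranks of variable 1: 4, 1, 3, 5, 2
Ranks of variable 2: 4, 1, 2, 5, 3
d = r₁ − r₂: 0, 0, 1, 0, -1
d²: 0, 0, 1, 0, 1; Σd² = 2
ρ = 1 − 6·2/(5·24) = 1 − 12/120 = 0.900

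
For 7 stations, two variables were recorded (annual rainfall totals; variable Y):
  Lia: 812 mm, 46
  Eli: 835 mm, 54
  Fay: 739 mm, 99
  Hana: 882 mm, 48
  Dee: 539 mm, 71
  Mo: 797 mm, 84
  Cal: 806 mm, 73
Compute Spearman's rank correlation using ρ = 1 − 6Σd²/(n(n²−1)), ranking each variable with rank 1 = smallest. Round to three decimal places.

Ranks of variable 1: 5, 6, 2, 7, 1, 3, 4
Ranks of variable 2: 1, 3, 7, 2, 4, 6, 5
d = r₁ − r₂: 4, 3, -5, 5, -3, -3, -1
d²: 16, 9, 25, 25, 9, 9, 1; Σd² = 94
ρ = 1 − 6·94/(7·48) = 1 − 564/336 = -0.679

-0.679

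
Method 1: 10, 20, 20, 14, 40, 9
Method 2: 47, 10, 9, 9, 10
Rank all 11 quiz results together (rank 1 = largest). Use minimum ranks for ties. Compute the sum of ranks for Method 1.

28

Sorted (descending): 47, 40, 20, 20, 14, 10, 10, 10, 9, 9, 9
The 2 values of 20 occupy positions 3–4 → each gets rank 3.
The 3 values of 10 occupy positions 6–8 → each gets rank 6.
The 3 values of 9 occupy positions 9–11 → each gets rank 9.
Method 1 values → pooled ranks: 10→6, 20→3, 20→3, 14→5, 40→2, 9→9
Rank sum = 6 + 3 + 3 + 5 + 2 + 9 = 28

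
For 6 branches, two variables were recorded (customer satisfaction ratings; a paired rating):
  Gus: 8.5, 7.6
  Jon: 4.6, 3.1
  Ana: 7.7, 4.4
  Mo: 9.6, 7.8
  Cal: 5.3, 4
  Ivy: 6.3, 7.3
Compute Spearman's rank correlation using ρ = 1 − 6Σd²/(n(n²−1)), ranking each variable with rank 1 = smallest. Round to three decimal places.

Ranks of variable 1: 5, 1, 4, 6, 2, 3
Ranks of variable 2: 5, 1, 3, 6, 2, 4
d = r₁ − r₂: 0, 0, 1, 0, 0, -1
d²: 0, 0, 1, 0, 0, 1; Σd² = 2
ρ = 1 − 6·2/(6·35) = 1 − 12/210 = 0.943

0.943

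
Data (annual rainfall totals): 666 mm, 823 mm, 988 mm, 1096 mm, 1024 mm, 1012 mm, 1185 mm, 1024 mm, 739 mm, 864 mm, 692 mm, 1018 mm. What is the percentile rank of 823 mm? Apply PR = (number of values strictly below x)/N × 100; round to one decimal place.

25.0

N = 12.
Strictly below 823: 3. Equal to 823: 1.
PR = 3/12 × 100 = 25.0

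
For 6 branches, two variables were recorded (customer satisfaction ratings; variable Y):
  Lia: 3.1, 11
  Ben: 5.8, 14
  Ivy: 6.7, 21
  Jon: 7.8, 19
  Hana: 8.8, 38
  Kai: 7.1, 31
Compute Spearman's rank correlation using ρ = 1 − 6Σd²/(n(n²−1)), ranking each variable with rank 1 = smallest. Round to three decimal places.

Ranks of variable 1: 1, 2, 3, 5, 6, 4
Ranks of variable 2: 1, 2, 4, 3, 6, 5
d = r₁ − r₂: 0, 0, -1, 2, 0, -1
d²: 0, 0, 1, 4, 0, 1; Σd² = 6
ρ = 1 − 6·6/(6·35) = 1 − 36/210 = 0.829

0.829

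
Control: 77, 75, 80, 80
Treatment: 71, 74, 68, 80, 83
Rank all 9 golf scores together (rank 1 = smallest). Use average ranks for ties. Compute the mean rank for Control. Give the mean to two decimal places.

Sorted (ascending): 68, 71, 74, 75, 77, 80, 80, 80, 83
The 3 values of 80 occupy positions 6–8 → average rank 7.
Control values → pooled ranks: 77→5, 75→4, 80→7, 80→7
Mean rank = (5 + 4 + 7 + 7) / 4 = 5.75

5.75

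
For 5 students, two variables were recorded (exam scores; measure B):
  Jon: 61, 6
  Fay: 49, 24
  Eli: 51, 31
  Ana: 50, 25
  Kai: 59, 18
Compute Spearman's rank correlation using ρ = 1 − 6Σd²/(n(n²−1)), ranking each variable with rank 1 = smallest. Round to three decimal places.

Ranks of variable 1: 5, 1, 3, 2, 4
Ranks of variable 2: 1, 3, 5, 4, 2
d = r₁ − r₂: 4, -2, -2, -2, 2
d²: 16, 4, 4, 4, 4; Σd² = 32
ρ = 1 − 6·32/(5·24) = 1 − 192/120 = -0.600

-0.600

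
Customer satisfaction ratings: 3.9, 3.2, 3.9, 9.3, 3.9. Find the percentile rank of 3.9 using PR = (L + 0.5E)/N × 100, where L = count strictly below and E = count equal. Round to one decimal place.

N = 5.
Strictly below 3.9: 1. Equal to 3.9: 3.
PR = (1 + 0.5·3)/5 × 100 = 50.0

50.0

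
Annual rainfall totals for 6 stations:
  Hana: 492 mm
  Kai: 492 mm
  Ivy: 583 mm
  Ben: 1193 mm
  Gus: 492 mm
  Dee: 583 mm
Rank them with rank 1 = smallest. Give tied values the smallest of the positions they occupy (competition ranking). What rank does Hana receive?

1

Sorted (ascending): 492, 492, 492, 583, 583, 1193
The 3 values of 492 occupy positions 1–3 → each gets rank 1.
The 2 values of 583 occupy positions 4–5 → each gets rank 4.
Hana has value 492 mm → rank 1.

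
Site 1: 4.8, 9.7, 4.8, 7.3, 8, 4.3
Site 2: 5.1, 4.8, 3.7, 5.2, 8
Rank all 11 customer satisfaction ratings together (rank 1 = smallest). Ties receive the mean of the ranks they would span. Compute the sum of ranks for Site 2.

Sorted (ascending): 3.7, 4.3, 4.8, 4.8, 4.8, 5.1, 5.2, 7.3, 8, 8, 9.7
The 3 values of 4.8 occupy positions 3–5 → average rank 4.
The 2 values of 8 occupy positions 9–10 → average rank (9+10)/2 = 9.5.
Site 2 values → pooled ranks: 5.1→6, 4.8→4, 3.7→1, 5.2→7, 8→9.5
Rank sum = 6 + 4 + 1 + 7 + 9.5 = 27.5

27.5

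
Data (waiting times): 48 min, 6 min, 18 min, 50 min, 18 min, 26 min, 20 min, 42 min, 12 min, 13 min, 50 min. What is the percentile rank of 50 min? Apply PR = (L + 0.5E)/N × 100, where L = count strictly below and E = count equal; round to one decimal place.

90.9

N = 11.
Strictly below 50: 9. Equal to 50: 2.
PR = (9 + 0.5·2)/11 × 100 = 90.9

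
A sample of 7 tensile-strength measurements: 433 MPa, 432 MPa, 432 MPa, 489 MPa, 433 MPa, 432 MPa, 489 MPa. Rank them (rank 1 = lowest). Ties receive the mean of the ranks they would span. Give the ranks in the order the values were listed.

4.5, 2, 2, 6.5, 4.5, 2, 6.5

Sorted (ascending): 432, 432, 432, 433, 433, 489, 489
The 3 values of 432 occupy positions 1–3 → average rank 2.
The 2 values of 433 occupy positions 4–5 → average rank (4+5)/2 = 4.5.
The 2 values of 489 occupy positions 6–7 → average rank (6+7)/2 = 6.5.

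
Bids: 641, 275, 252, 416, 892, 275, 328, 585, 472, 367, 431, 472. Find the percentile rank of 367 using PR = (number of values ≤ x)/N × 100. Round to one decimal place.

41.7

N = 12.
Strictly below 367: 4. Equal to 367: 1.
PR = 5/12 × 100 = 41.7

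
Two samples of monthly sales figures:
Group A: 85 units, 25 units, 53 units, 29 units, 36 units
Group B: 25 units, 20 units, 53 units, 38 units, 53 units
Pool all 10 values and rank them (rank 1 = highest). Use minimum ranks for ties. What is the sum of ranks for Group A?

24

Sorted (descending): 85, 53, 53, 53, 38, 36, 29, 25, 25, 20
The 3 values of 53 occupy positions 2–4 → each gets rank 2.
The 2 values of 25 occupy positions 8–9 → each gets rank 8.
Group A values → pooled ranks: 85→1, 25→8, 53→2, 29→7, 36→6
Rank sum = 1 + 8 + 2 + 7 + 6 = 24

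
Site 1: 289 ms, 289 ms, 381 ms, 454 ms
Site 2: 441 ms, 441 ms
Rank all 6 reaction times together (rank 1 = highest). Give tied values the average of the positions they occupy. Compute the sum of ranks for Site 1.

Sorted (descending): 454, 441, 441, 381, 289, 289
The 2 values of 441 occupy positions 2–3 → average rank (2+3)/2 = 2.5.
The 2 values of 289 occupy positions 5–6 → average rank (5+6)/2 = 5.5.
Site 1 values → pooled ranks: 289→5.5, 289→5.5, 381→4, 454→1
Rank sum = 5.5 + 5.5 + 4 + 1 = 16

16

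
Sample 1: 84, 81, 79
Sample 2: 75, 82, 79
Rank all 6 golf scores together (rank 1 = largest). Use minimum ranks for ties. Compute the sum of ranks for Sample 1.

Sorted (descending): 84, 82, 81, 79, 79, 75
The 2 values of 79 occupy positions 4–5 → each gets rank 4.
Sample 1 values → pooled ranks: 84→1, 81→3, 79→4
Rank sum = 1 + 3 + 4 = 8

8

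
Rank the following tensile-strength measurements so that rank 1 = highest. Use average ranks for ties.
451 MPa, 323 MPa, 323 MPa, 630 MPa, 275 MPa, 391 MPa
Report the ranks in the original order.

2, 4.5, 4.5, 1, 6, 3

Sorted (descending): 630, 451, 391, 323, 323, 275
The 2 values of 323 occupy positions 4–5 → average rank (4+5)/2 = 4.5.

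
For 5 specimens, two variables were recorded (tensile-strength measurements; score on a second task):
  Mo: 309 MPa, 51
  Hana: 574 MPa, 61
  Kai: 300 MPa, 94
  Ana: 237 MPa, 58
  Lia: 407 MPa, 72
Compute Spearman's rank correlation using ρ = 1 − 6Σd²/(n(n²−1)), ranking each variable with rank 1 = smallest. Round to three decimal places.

Ranks of variable 1: 3, 5, 2, 1, 4
Ranks of variable 2: 1, 3, 5, 2, 4
d = r₁ − r₂: 2, 2, -3, -1, 0
d²: 4, 4, 9, 1, 0; Σd² = 18
ρ = 1 − 6·18/(5·24) = 1 − 108/120 = 0.100

0.100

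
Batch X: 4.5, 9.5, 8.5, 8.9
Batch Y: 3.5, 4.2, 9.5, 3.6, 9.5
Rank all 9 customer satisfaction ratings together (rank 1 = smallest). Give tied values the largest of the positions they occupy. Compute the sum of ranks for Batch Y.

Sorted (ascending): 3.5, 3.6, 4.2, 4.5, 8.5, 8.9, 9.5, 9.5, 9.5
The 3 values of 9.5 occupy positions 7–9 → each gets rank 9.
Batch Y values → pooled ranks: 3.5→1, 4.2→3, 9.5→9, 3.6→2, 9.5→9
Rank sum = 1 + 3 + 9 + 2 + 9 = 24

24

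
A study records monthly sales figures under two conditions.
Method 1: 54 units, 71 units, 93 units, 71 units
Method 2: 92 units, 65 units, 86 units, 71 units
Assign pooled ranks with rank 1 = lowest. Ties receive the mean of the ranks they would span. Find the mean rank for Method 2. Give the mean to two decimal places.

Sorted (ascending): 54, 65, 71, 71, 71, 86, 92, 93
The 3 values of 71 occupy positions 3–5 → average rank 4.
Method 2 values → pooled ranks: 92→7, 65→2, 86→6, 71→4
Mean rank = (7 + 2 + 6 + 4) / 4 = 4.75

4.75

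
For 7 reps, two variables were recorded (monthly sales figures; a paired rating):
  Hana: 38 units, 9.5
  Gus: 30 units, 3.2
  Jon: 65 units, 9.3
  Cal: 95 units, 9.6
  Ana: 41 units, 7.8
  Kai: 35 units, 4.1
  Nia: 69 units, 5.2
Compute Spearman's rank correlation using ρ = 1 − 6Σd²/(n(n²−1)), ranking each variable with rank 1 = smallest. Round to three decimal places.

Ranks of variable 1: 3, 1, 5, 7, 4, 2, 6
Ranks of variable 2: 6, 1, 5, 7, 4, 2, 3
d = r₁ − r₂: -3, 0, 0, 0, 0, 0, 3
d²: 9, 0, 0, 0, 0, 0, 9; Σd² = 18
ρ = 1 − 6·18/(7·48) = 1 − 108/336 = 0.679

0.679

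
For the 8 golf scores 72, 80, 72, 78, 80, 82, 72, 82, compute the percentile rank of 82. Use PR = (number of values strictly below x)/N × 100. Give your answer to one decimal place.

75.0

N = 8.
Strictly below 82: 6. Equal to 82: 2.
PR = 6/8 × 100 = 75.0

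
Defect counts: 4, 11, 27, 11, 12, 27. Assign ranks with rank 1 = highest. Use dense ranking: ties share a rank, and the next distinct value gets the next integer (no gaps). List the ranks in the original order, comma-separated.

Sorted (descending): 27, 27, 12, 11, 11, 4
The 2 values of 27 share dense rank 1.
The 2 values of 11 share dense rank 3.
Remaining distinct values take the next consecutive integers.

4, 3, 1, 3, 2, 1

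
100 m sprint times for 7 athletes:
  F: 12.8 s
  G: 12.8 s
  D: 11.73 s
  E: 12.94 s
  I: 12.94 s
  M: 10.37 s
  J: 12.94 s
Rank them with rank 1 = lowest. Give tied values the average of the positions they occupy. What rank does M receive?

1

Sorted (ascending): 10.37, 11.73, 12.8, 12.8, 12.94, 12.94, 12.94
The 2 values of 12.8 occupy positions 3–4 → average rank (3+4)/2 = 3.5.
The 3 values of 12.94 occupy positions 5–7 → average rank 6.
M has value 10.37 s → rank 1.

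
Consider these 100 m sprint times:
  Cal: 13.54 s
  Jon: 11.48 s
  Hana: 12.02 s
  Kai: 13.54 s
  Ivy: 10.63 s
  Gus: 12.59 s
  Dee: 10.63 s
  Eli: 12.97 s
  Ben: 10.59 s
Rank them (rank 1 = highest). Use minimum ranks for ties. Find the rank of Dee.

Sorted (descending): 13.54, 13.54, 12.97, 12.59, 12.02, 11.48, 10.63, 10.63, 10.59
The 2 values of 13.54 occupy positions 1–2 → each gets rank 1.
The 2 values of 10.63 occupy positions 7–8 → each gets rank 7.
Dee has value 10.63 s → rank 7.

7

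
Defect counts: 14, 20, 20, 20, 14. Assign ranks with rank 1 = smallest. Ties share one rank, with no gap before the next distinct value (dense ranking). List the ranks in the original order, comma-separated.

Sorted (ascending): 14, 14, 20, 20, 20
The 2 values of 14 share dense rank 1.
The 3 values of 20 share dense rank 2.

1, 2, 2, 2, 1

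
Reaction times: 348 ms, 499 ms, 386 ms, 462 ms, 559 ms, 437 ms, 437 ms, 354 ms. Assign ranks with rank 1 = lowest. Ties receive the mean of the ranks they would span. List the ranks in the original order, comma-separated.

1, 7, 3, 6, 8, 4.5, 4.5, 2

Sorted (ascending): 348, 354, 386, 437, 437, 462, 499, 559
The 2 values of 437 occupy positions 4–5 → average rank (4+5)/2 = 4.5.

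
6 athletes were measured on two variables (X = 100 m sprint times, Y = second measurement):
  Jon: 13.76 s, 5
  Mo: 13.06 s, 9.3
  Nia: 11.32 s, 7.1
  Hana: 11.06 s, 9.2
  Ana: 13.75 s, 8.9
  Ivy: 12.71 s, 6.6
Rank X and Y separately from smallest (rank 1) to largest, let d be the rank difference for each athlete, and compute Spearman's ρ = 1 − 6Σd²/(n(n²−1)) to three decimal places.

Ranks of variable 1: 6, 4, 2, 1, 5, 3
Ranks of variable 2: 1, 6, 3, 5, 4, 2
d = r₁ − r₂: 5, -2, -1, -4, 1, 1
d²: 25, 4, 1, 16, 1, 1; Σd² = 48
ρ = 1 − 6·48/(6·35) = 1 − 288/210 = -0.371

-0.371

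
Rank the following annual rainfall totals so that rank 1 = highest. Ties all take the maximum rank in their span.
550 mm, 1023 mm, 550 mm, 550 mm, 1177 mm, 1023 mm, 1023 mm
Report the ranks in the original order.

7, 4, 7, 7, 1, 4, 4

Sorted (descending): 1177, 1023, 1023, 1023, 550, 550, 550
The 3 values of 1023 occupy positions 2–4 → each gets rank 4.
The 3 values of 550 occupy positions 5–7 → each gets rank 7.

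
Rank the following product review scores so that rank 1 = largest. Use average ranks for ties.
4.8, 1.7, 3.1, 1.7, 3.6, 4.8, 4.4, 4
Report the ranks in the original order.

1.5, 7.5, 6, 7.5, 5, 1.5, 3, 4

Sorted (descending): 4.8, 4.8, 4.4, 4, 3.6, 3.1, 1.7, 1.7
The 2 values of 4.8 occupy positions 1–2 → average rank (1+2)/2 = 1.5.
The 2 values of 1.7 occupy positions 7–8 → average rank (7+8)/2 = 7.5.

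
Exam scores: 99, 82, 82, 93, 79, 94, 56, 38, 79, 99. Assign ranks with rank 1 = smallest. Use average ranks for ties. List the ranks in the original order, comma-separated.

9.5, 5.5, 5.5, 7, 3.5, 8, 2, 1, 3.5, 9.5

Sorted (ascending): 38, 56, 79, 79, 82, 82, 93, 94, 99, 99
The 2 values of 79 occupy positions 3–4 → average rank (3+4)/2 = 3.5.
The 2 values of 82 occupy positions 5–6 → average rank (5+6)/2 = 5.5.
The 2 values of 99 occupy positions 9–10 → average rank (9+10)/2 = 9.5.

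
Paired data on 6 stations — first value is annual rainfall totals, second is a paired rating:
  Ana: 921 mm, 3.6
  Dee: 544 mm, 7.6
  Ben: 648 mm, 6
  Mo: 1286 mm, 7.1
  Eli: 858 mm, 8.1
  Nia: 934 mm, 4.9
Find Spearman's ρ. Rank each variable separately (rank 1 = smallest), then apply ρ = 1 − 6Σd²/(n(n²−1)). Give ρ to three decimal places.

-0.371

Ranks of variable 1: 4, 1, 2, 6, 3, 5
Ranks of variable 2: 1, 5, 3, 4, 6, 2
d = r₁ − r₂: 3, -4, -1, 2, -3, 3
d²: 9, 16, 1, 4, 9, 9; Σd² = 48
ρ = 1 − 6·48/(6·35) = 1 − 288/210 = -0.371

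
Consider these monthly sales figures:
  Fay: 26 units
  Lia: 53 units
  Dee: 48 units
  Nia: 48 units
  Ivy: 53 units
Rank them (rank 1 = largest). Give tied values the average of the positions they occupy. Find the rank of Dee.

3.5

Sorted (descending): 53, 53, 48, 48, 26
The 2 values of 53 occupy positions 1–2 → average rank (1+2)/2 = 1.5.
The 2 values of 48 occupy positions 3–4 → average rank (3+4)/2 = 3.5.
Dee has value 48 units → rank 3.5.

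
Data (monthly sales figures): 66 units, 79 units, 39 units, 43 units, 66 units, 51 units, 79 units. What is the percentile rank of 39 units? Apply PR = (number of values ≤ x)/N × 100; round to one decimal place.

N = 7.
Strictly below 39: 0. Equal to 39: 1.
PR = 1/7 × 100 = 14.3

14.3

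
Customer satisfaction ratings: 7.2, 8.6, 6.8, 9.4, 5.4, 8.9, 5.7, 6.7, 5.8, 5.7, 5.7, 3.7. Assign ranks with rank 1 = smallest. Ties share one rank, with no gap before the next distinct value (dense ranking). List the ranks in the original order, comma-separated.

Sorted (ascending): 3.7, 5.4, 5.7, 5.7, 5.7, 5.8, 6.7, 6.8, 7.2, 8.6, 8.9, 9.4
The 3 values of 5.7 share dense rank 3.
Remaining distinct values take the next consecutive integers.

7, 8, 6, 10, 2, 9, 3, 5, 4, 3, 3, 1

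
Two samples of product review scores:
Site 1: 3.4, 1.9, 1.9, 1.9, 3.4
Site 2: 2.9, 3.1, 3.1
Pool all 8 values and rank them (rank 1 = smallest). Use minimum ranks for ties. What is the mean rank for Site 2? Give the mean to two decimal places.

4.67

Sorted (ascending): 1.9, 1.9, 1.9, 2.9, 3.1, 3.1, 3.4, 3.4
The 3 values of 1.9 occupy positions 1–3 → each gets rank 1.
The 2 values of 3.1 occupy positions 5–6 → each gets rank 5.
The 2 values of 3.4 occupy positions 7–8 → each gets rank 7.
Site 2 values → pooled ranks: 2.9→4, 3.1→5, 3.1→5
Mean rank = (4 + 5 + 5) / 3 = 4.67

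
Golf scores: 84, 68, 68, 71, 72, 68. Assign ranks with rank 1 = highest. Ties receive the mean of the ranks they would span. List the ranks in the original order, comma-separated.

Sorted (descending): 84, 72, 71, 68, 68, 68
The 3 values of 68 occupy positions 4–6 → average rank 5.

1, 5, 5, 3, 2, 5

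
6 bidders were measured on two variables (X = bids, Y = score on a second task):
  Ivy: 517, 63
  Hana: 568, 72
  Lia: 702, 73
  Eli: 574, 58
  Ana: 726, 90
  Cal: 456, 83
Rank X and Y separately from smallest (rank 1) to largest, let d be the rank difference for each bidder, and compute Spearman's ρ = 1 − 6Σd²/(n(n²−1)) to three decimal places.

0.257

Ranks of variable 1: 2, 3, 5, 4, 6, 1
Ranks of variable 2: 2, 3, 4, 1, 6, 5
d = r₁ − r₂: 0, 0, 1, 3, 0, -4
d²: 0, 0, 1, 9, 0, 16; Σd² = 26
ρ = 1 − 6·26/(6·35) = 1 − 156/210 = 0.257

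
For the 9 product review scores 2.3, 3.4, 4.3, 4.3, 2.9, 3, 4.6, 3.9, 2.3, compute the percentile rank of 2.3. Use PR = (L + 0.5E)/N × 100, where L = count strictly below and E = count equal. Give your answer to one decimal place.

11.1

N = 9.
Strictly below 2.3: 0. Equal to 2.3: 2.
PR = (0 + 0.5·2)/9 × 100 = 11.1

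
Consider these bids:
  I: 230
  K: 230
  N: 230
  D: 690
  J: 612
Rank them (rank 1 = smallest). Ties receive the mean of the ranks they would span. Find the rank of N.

Sorted (ascending): 230, 230, 230, 612, 690
The 3 values of 230 occupy positions 1–3 → average rank 2.
N has value 230 → rank 2.

2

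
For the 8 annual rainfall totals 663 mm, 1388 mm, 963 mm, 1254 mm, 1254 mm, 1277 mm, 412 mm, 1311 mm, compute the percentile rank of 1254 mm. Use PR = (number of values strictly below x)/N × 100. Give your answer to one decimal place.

N = 8.
Strictly below 1254: 3. Equal to 1254: 2.
PR = 3/8 × 100 = 37.5

37.5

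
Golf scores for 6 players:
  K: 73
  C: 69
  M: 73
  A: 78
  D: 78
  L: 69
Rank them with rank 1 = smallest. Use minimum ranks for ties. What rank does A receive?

5

Sorted (ascending): 69, 69, 73, 73, 78, 78
The 2 values of 69 occupy positions 1–2 → each gets rank 1.
The 2 values of 73 occupy positions 3–4 → each gets rank 3.
The 2 values of 78 occupy positions 5–6 → each gets rank 5.
A has value 78 → rank 5.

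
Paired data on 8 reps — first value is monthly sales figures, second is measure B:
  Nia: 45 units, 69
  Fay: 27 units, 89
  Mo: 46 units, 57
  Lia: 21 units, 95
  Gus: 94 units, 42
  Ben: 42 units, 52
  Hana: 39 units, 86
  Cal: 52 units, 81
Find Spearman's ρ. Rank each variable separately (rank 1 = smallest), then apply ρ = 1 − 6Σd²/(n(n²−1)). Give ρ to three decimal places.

Ranks of variable 1: 5, 2, 6, 1, 8, 4, 3, 7
Ranks of variable 2: 4, 7, 3, 8, 1, 2, 6, 5
d = r₁ − r₂: 1, -5, 3, -7, 7, 2, -3, 2
d²: 1, 25, 9, 49, 49, 4, 9, 4; Σd² = 150
ρ = 1 − 6·150/(8·63) = 1 − 900/504 = -0.786

-0.786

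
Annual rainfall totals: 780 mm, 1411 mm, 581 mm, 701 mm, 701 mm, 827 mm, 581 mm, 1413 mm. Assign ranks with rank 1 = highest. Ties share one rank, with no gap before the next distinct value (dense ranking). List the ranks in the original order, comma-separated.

Sorted (descending): 1413, 1411, 827, 780, 701, 701, 581, 581
The 2 values of 701 share dense rank 5.
The 2 values of 581 share dense rank 6.
Remaining distinct values take the next consecutive integers.

4, 2, 6, 5, 5, 3, 6, 1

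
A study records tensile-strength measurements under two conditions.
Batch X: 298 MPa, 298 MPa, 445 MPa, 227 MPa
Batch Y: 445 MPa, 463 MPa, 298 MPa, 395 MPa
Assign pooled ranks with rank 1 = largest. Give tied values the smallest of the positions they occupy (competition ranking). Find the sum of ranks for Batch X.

20

Sorted (descending): 463, 445, 445, 395, 298, 298, 298, 227
The 2 values of 445 occupy positions 2–3 → each gets rank 2.
The 3 values of 298 occupy positions 5–7 → each gets rank 5.
Batch X values → pooled ranks: 298→5, 298→5, 445→2, 227→8
Rank sum = 5 + 5 + 2 + 8 = 20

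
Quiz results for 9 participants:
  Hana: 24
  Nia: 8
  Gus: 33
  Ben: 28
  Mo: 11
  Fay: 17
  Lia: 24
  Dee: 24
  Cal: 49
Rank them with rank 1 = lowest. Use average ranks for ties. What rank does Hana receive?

Sorted (ascending): 8, 11, 17, 24, 24, 24, 28, 33, 49
The 3 values of 24 occupy positions 4–6 → average rank 5.
Hana has value 24 → rank 5.

5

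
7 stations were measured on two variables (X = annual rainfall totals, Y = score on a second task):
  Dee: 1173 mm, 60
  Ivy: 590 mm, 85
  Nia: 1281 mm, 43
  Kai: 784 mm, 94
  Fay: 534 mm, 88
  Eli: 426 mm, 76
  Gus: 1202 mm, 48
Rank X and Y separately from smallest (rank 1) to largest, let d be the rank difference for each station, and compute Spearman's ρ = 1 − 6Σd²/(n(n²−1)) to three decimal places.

-0.679

Ranks of variable 1: 5, 3, 7, 4, 2, 1, 6
Ranks of variable 2: 3, 5, 1, 7, 6, 4, 2
d = r₁ − r₂: 2, -2, 6, -3, -4, -3, 4
d²: 4, 4, 36, 9, 16, 9, 16; Σd² = 94
ρ = 1 − 6·94/(7·48) = 1 − 564/336 = -0.679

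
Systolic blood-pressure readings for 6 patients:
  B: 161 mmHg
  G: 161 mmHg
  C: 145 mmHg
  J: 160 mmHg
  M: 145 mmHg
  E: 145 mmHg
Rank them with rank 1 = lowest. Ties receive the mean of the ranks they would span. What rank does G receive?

Sorted (ascending): 145, 145, 145, 160, 161, 161
The 3 values of 145 occupy positions 1–3 → average rank 2.
The 2 values of 161 occupy positions 5–6 → average rank (5+6)/2 = 5.5.
G has value 161 mmHg → rank 5.5.

5.5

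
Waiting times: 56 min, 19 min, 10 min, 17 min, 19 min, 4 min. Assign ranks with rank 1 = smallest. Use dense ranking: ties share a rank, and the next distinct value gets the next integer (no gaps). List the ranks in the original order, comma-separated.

5, 4, 2, 3, 4, 1

Sorted (ascending): 4, 10, 17, 19, 19, 56
The 2 values of 19 share dense rank 4.
Remaining distinct values take the next consecutive integers.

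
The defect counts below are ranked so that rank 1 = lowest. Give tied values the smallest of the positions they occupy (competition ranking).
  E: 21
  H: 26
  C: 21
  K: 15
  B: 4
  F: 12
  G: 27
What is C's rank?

4

Sorted (ascending): 4, 12, 15, 21, 21, 26, 27
The 2 values of 21 occupy positions 4–5 → each gets rank 4.
C has value 21 → rank 4.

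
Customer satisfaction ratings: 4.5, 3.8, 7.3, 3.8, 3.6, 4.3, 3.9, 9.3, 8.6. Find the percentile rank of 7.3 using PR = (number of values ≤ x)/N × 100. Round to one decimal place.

77.8

N = 9.
Strictly below 7.3: 6. Equal to 7.3: 1.
PR = 7/9 × 100 = 77.8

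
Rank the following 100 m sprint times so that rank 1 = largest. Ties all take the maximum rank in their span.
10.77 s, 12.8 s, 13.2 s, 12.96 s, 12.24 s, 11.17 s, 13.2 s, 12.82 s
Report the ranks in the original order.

8, 5, 2, 3, 6, 7, 2, 4

Sorted (descending): 13.2, 13.2, 12.96, 12.82, 12.8, 12.24, 11.17, 10.77
The 2 values of 13.2 occupy positions 1–2 → each gets rank 2.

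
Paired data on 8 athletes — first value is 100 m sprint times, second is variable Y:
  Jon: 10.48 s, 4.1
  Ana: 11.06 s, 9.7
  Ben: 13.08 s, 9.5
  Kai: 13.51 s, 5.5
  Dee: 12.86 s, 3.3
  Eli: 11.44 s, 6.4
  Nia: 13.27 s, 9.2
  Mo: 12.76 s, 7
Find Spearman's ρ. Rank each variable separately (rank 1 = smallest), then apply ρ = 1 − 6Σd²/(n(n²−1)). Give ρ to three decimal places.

0.024

Ranks of variable 1: 1, 2, 6, 8, 5, 3, 7, 4
Ranks of variable 2: 2, 8, 7, 3, 1, 4, 6, 5
d = r₁ − r₂: -1, -6, -1, 5, 4, -1, 1, -1
d²: 1, 36, 1, 25, 16, 1, 1, 1; Σd² = 82
ρ = 1 − 6·82/(8·63) = 1 − 492/504 = 0.024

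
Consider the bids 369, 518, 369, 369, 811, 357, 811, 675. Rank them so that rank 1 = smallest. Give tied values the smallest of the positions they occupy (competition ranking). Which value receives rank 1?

Sorted (ascending): 357, 369, 369, 369, 518, 675, 811, 811
The 3 values of 369 occupy positions 2–4 → each gets rank 2.
The 2 values of 811 occupy positions 7–8 → each gets rank 7.
Rank 1 → value 357.

357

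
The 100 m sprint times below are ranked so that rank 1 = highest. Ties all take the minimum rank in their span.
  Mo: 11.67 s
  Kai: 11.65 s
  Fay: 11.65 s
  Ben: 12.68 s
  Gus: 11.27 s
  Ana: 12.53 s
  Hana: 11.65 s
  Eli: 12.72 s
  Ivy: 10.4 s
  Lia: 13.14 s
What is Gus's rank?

9

Sorted (descending): 13.14, 12.72, 12.68, 12.53, 11.67, 11.65, 11.65, 11.65, 11.27, 10.4
The 3 values of 11.65 occupy positions 6–8 → each gets rank 6.
Gus has value 11.27 s → rank 9.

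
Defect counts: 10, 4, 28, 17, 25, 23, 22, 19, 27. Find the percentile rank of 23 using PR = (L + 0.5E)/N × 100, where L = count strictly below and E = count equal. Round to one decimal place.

N = 9.
Strictly below 23: 5. Equal to 23: 1.
PR = (5 + 0.5·1)/9 × 100 = 61.1

61.1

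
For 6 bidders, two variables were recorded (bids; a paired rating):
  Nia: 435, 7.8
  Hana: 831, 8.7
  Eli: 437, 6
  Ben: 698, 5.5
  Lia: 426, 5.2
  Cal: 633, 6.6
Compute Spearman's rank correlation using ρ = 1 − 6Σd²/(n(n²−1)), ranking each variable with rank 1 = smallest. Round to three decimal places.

0.486

Ranks of variable 1: 2, 6, 3, 5, 1, 4
Ranks of variable 2: 5, 6, 3, 2, 1, 4
d = r₁ − r₂: -3, 0, 0, 3, 0, 0
d²: 9, 0, 0, 9, 0, 0; Σd² = 18
ρ = 1 − 6·18/(6·35) = 1 − 108/210 = 0.486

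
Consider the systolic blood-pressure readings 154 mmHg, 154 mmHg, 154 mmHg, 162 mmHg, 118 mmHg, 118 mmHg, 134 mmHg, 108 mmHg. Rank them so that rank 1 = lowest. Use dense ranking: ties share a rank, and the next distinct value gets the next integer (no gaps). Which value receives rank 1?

Sorted (ascending): 108, 118, 118, 134, 154, 154, 154, 162
The 2 values of 118 share dense rank 2.
The 3 values of 154 share dense rank 4.
Remaining distinct values take the next consecutive integers.
Rank 1 → value 108.

108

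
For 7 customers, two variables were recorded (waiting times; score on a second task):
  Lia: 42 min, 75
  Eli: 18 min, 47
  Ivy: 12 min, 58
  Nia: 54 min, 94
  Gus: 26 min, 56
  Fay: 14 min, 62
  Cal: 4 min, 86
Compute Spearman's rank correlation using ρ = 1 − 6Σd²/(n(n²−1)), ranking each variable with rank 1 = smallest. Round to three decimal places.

0.179

Ranks of variable 1: 6, 4, 2, 7, 5, 3, 1
Ranks of variable 2: 5, 1, 3, 7, 2, 4, 6
d = r₁ − r₂: 1, 3, -1, 0, 3, -1, -5
d²: 1, 9, 1, 0, 9, 1, 25; Σd² = 46
ρ = 1 − 6·46/(7·48) = 1 − 276/336 = 0.179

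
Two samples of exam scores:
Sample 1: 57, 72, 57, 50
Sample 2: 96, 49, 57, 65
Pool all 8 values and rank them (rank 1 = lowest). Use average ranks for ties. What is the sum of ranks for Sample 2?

Sorted (ascending): 49, 50, 57, 57, 57, 65, 72, 96
The 3 values of 57 occupy positions 3–5 → average rank 4.
Sample 2 values → pooled ranks: 96→8, 49→1, 57→4, 65→6
Rank sum = 8 + 1 + 4 + 6 = 19

19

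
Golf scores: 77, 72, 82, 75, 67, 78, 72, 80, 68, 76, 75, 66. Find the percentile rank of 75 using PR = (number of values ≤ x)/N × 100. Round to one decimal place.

58.3

N = 12.
Strictly below 75: 5. Equal to 75: 2.
PR = 7/12 × 100 = 58.3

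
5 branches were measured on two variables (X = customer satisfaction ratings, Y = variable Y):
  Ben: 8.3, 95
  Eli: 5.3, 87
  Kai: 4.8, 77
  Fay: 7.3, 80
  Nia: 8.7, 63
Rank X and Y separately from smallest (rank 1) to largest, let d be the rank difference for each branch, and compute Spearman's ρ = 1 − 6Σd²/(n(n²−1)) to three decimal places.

Ranks of variable 1: 4, 2, 1, 3, 5
Ranks of variable 2: 5, 4, 2, 3, 1
d = r₁ − r₂: -1, -2, -1, 0, 4
d²: 1, 4, 1, 0, 16; Σd² = 22
ρ = 1 − 6·22/(5·24) = 1 − 132/120 = -0.100

-0.100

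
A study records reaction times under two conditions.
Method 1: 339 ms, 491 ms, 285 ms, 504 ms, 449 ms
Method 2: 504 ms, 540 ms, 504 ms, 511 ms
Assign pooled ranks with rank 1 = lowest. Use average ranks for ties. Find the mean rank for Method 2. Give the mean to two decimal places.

7.25

Sorted (ascending): 285, 339, 449, 491, 504, 504, 504, 511, 540
The 3 values of 504 occupy positions 5–7 → average rank 6.
Method 2 values → pooled ranks: 504→6, 540→9, 504→6, 511→8
Mean rank = (6 + 9 + 6 + 8) / 4 = 7.25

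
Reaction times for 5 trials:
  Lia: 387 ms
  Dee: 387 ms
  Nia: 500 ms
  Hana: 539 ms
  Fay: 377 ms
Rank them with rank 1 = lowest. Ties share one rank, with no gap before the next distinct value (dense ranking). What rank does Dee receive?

Sorted (ascending): 377, 387, 387, 500, 539
The 2 values of 387 share dense rank 2.
Remaining distinct values take the next consecutive integers.
Dee has value 387 ms → rank 2.

2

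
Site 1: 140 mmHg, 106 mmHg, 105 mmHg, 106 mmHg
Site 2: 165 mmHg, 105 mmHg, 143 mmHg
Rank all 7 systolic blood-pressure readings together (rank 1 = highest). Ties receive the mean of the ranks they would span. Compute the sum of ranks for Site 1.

18.5

Sorted (descending): 165, 143, 140, 106, 106, 105, 105
The 2 values of 106 occupy positions 4–5 → average rank (4+5)/2 = 4.5.
The 2 values of 105 occupy positions 6–7 → average rank (6+7)/2 = 6.5.
Site 1 values → pooled ranks: 140→3, 106→4.5, 105→6.5, 106→4.5
Rank sum = 3 + 4.5 + 6.5 + 4.5 = 18.5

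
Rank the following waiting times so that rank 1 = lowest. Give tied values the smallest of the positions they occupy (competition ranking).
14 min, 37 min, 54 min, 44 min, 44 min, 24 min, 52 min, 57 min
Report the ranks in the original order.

Sorted (ascending): 14, 24, 37, 44, 44, 52, 54, 57
The 2 values of 44 occupy positions 4–5 → each gets rank 4.

1, 3, 7, 4, 4, 2, 6, 8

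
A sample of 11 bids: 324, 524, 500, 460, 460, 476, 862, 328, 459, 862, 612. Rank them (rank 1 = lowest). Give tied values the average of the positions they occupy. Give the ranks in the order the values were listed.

Sorted (ascending): 324, 328, 459, 460, 460, 476, 500, 524, 612, 862, 862
The 2 values of 460 occupy positions 4–5 → average rank (4+5)/2 = 4.5.
The 2 values of 862 occupy positions 10–11 → average rank (10+11)/2 = 10.5.

1, 8, 7, 4.5, 4.5, 6, 10.5, 2, 3, 10.5, 9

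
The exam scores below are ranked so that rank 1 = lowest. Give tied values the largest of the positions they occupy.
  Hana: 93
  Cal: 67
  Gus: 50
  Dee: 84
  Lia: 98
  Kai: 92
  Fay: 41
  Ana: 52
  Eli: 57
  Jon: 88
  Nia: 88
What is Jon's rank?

Sorted (ascending): 41, 50, 52, 57, 67, 84, 88, 88, 92, 93, 98
The 2 values of 88 occupy positions 7–8 → each gets rank 8.
Jon has value 88 → rank 8.

8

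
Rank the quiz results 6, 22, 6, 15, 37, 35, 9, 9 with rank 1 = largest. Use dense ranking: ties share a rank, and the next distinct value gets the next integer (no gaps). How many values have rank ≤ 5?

Sorted (descending): 37, 35, 22, 15, 9, 9, 6, 6
The 2 values of 9 share dense rank 5.
The 2 values of 6 share dense rank 6.
Remaining distinct values take the next consecutive integers.
Ranks ≤ 5: {1, 2, 3, 4, 5, 5} → 6 values.

6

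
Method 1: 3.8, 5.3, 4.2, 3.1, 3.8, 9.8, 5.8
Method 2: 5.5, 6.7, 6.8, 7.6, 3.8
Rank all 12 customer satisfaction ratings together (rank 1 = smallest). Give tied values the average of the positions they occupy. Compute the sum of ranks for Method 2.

Sorted (ascending): 3.1, 3.8, 3.8, 3.8, 4.2, 5.3, 5.5, 5.8, 6.7, 6.8, 7.6, 9.8
The 3 values of 3.8 occupy positions 2–4 → average rank 3.
Method 2 values → pooled ranks: 5.5→7, 6.7→9, 6.8→10, 7.6→11, 3.8→3
Rank sum = 7 + 9 + 10 + 11 + 3 = 40

40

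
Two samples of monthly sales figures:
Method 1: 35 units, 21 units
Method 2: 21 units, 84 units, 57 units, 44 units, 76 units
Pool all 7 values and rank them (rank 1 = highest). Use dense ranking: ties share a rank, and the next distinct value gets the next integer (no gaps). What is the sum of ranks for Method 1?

11

Sorted (descending): 84, 76, 57, 44, 35, 21, 21
The 2 values of 21 share dense rank 6.
Remaining distinct values take the next consecutive integers.
Method 1 values → pooled ranks: 35→5, 21→6
Rank sum = 5 + 6 = 11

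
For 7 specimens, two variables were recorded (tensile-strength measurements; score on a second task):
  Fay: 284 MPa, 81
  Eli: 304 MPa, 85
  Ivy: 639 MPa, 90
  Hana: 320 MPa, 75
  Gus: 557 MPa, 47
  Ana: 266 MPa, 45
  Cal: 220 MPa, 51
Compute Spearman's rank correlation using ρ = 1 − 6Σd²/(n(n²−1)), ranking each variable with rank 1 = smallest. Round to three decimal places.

0.464

Ranks of variable 1: 3, 4, 7, 5, 6, 2, 1
Ranks of variable 2: 5, 6, 7, 4, 2, 1, 3
d = r₁ − r₂: -2, -2, 0, 1, 4, 1, -2
d²: 4, 4, 0, 1, 16, 1, 4; Σd² = 30
ρ = 1 − 6·30/(7·48) = 1 − 180/336 = 0.464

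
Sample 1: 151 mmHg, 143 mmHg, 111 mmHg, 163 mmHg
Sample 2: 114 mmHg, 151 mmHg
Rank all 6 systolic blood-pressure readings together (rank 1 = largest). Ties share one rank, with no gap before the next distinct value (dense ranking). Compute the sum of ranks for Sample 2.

6

Sorted (descending): 163, 151, 151, 143, 114, 111
The 2 values of 151 share dense rank 2.
Remaining distinct values take the next consecutive integers.
Sample 2 values → pooled ranks: 114→4, 151→2
Rank sum = 4 + 2 = 6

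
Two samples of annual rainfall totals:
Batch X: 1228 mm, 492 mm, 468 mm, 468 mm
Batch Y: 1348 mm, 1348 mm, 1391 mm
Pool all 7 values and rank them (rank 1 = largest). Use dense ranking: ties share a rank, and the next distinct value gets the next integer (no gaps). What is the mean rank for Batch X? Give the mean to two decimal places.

4.25

Sorted (descending): 1391, 1348, 1348, 1228, 492, 468, 468
The 2 values of 1348 share dense rank 2.
The 2 values of 468 share dense rank 5.
Remaining distinct values take the next consecutive integers.
Batch X values → pooled ranks: 1228→3, 492→4, 468→5, 468→5
Mean rank = (3 + 4 + 5 + 5) / 4 = 4.25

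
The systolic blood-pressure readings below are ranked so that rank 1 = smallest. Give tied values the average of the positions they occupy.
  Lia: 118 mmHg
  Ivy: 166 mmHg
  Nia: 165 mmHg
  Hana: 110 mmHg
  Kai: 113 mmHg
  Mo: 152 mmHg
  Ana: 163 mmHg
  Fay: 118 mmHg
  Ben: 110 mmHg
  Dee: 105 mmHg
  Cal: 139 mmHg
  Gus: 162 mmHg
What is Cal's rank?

7

Sorted (ascending): 105, 110, 110, 113, 118, 118, 139, 152, 162, 163, 165, 166
The 2 values of 110 occupy positions 2–3 → average rank (2+3)/2 = 2.5.
The 2 values of 118 occupy positions 5–6 → average rank (5+6)/2 = 5.5.
Cal has value 139 mmHg → rank 7.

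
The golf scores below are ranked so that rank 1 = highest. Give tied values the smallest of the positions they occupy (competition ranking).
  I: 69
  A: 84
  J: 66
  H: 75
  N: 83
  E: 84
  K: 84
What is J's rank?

7

Sorted (descending): 84, 84, 84, 83, 75, 69, 66
The 3 values of 84 occupy positions 1–3 → each gets rank 1.
J has value 66 → rank 7.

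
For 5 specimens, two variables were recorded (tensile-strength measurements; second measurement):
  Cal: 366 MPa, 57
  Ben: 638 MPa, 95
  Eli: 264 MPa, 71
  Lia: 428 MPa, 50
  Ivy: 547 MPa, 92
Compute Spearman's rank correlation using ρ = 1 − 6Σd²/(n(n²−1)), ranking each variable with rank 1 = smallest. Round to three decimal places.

Ranks of variable 1: 2, 5, 1, 3, 4
Ranks of variable 2: 2, 5, 3, 1, 4
d = r₁ − r₂: 0, 0, -2, 2, 0
d²: 0, 0, 4, 4, 0; Σd² = 8
ρ = 1 − 6·8/(5·24) = 1 − 48/120 = 0.600

0.600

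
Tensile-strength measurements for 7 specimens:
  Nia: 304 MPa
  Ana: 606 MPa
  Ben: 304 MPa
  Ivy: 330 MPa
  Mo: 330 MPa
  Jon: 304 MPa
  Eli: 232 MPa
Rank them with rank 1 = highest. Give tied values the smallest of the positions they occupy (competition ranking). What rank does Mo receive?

2

Sorted (descending): 606, 330, 330, 304, 304, 304, 232
The 2 values of 330 occupy positions 2–3 → each gets rank 2.
The 3 values of 304 occupy positions 4–6 → each gets rank 4.
Mo has value 330 MPa → rank 2.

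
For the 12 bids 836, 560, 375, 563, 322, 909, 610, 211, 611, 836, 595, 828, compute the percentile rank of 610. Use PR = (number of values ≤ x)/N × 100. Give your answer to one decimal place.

N = 12.
Strictly below 610: 6. Equal to 610: 1.
PR = 7/12 × 100 = 58.3

58.3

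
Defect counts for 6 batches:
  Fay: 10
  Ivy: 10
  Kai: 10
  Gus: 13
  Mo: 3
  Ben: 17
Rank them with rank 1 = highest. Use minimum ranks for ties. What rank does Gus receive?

Sorted (descending): 17, 13, 10, 10, 10, 3
The 3 values of 10 occupy positions 3–5 → each gets rank 3.
Gus has value 13 → rank 2.

2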